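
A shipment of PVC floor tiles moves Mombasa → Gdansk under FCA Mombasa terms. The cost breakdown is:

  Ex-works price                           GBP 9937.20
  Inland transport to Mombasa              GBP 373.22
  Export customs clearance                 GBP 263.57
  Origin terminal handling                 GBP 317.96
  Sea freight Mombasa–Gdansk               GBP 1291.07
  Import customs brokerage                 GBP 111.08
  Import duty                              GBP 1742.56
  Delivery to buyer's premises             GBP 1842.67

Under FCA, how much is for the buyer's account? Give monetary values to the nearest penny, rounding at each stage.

FCA: the seller delivers export-cleared goods to the carrier; the buyer bears costs from that point.
Seller's account: goods 9937.20 + inland to port 373.22 + export clearance 263.57 = 10573.99
Buyer's account: origin terminal 317.96 + freight 1291.07 + brokerage 111.08 + duty 1742.56 + delivery 1842.67 = 5305.34

Buyer's account: GBP 5305.34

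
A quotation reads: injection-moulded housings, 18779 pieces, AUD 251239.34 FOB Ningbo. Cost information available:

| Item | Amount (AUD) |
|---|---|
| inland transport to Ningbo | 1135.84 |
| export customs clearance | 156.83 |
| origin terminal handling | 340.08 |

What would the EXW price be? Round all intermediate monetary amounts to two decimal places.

From FOB to EXW, the seller no longer bears: inland to port, export clearance, origin terminal.
EXW price = 251239.34 − 1135.84 − 156.83 − 340.08 = 249606.59

EXW price: AUD 249606.59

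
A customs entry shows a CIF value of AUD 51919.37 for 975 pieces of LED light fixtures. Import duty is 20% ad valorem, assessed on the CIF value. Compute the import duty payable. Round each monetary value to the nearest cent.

Import duty: AUD 10383.87

Import duty = 51919.37 × 20% = 10383.87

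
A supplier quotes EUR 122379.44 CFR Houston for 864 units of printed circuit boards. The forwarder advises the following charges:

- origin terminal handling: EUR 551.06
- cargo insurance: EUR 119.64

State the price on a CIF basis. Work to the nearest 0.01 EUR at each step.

Not relevant to the conversion: origin terminal — on the seller under both CFR and CIF; already in the CFR price and stays in the CIF price.
From CFR to CIF, the seller additionally bears: insurance.
CIF price = 122379.44 + 119.64 = 122499.08

CIF price: EUR 122499.08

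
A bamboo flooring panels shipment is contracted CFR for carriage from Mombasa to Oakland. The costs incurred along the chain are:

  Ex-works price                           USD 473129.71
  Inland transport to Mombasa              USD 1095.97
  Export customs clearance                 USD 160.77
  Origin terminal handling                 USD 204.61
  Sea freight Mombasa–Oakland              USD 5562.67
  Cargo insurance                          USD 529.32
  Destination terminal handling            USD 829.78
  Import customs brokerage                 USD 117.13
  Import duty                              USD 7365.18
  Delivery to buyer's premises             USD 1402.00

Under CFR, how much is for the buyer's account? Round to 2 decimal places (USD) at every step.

Buyer's account: USD 10243.41

CFR: the seller pays costs through ocean freight to the destination port, but not insurance.
Seller's account: goods 473129.71 + inland to port 1095.97 + export clearance 160.77 + origin terminal 204.61 + freight 5562.67 = 480153.73
Buyer's account: insurance 529.32 + destination terminal 829.78 + brokerage 117.13 + duty 7365.18 + delivery 1402.00 = 10243.41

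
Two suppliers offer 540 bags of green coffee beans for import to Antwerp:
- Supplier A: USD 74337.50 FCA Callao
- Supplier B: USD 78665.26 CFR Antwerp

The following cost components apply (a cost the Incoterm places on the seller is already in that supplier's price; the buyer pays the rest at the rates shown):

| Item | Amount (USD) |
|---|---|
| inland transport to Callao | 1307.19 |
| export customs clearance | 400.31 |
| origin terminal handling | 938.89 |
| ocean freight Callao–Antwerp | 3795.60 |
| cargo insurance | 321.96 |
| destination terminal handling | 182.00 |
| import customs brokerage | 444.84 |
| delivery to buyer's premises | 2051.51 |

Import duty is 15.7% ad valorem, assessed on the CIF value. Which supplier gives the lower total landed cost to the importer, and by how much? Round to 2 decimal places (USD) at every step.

Supplier A (FCA):
CIF value = FCA price + origin terminal + freight + insurance = 74337.50 + 938.89 + 3795.60 + 321.96 = 79393.95
Import duty = 79393.95 × 15.7% = 12464.85
Buyer bears (A): 938.89 + 3795.60 + 321.96 + 182.00 + 444.84 + 2051.51 = 7734.80
Landed cost (A) = invoice 74337.50 + 7734.80 + duty 12464.85 = 94537.15
Supplier B (CFR):
CIF value = CFR price + insurance = 78665.26 + 321.96 = 78987.22
Import duty = 78987.22 × 15.7% = 12400.99
Buyer bears (B): 321.96 + 182.00 + 444.84 + 2051.51 = 3000.31
Landed cost (B) = invoice 78665.26 + 3000.31 + duty 12400.99 = 94066.56
Difference = |94537.15 − 94066.56| = 470.59

Supplier B is cheaper by USD 470.59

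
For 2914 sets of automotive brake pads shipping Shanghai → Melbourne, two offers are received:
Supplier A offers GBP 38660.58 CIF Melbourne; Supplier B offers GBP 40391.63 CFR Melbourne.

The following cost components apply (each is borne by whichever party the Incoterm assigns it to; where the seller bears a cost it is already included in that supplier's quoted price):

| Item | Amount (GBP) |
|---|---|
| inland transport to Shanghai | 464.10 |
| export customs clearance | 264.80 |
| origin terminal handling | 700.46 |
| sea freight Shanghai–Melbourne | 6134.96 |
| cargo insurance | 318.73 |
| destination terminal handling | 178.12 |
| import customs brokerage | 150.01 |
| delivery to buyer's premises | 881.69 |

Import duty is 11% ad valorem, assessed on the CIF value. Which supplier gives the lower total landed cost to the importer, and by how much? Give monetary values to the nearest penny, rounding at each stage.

Supplier A (CIF):
The CIF price already equals the CIF value: 38660.58
Import duty = 38660.58 × 11% = 4252.66
Buyer bears (A): 178.12 + 150.01 + 881.69 = 1209.82
Landed cost (A) = invoice 38660.58 + 1209.82 + duty 4252.66 = 44123.06
Supplier B (CFR):
CIF value = CFR price + insurance = 40391.63 + 318.73 = 40710.36
Import duty = 40710.36 × 11% = 4478.14
Buyer bears (B): 318.73 + 178.12 + 150.01 + 881.69 = 1528.55
Landed cost (B) = invoice 40391.63 + 1528.55 + duty 4478.14 = 46398.32
Difference = |44123.06 − 46398.32| = 2275.26

Supplier A is cheaper by GBP 2275.26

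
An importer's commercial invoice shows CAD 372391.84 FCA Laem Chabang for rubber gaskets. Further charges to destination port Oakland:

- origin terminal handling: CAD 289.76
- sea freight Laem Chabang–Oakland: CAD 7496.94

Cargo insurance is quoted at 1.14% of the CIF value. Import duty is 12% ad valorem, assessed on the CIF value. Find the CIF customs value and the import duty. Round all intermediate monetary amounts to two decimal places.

Let C be the CIF value. C = FCA price + pre-shipment costs + freight + 1.14% × C
C − 1.14% × C = 372391.84 + 289.76 + 7496.94
0.9886 × C = 380178.54
C = 380178.54 / 0.9886 = 384562.55
Insurance premium = 1.14% × 384562.55 = 4384.01
Import duty = 384562.55 × 12% = 46147.51

CIF value: CAD 384562.55; import duty: CAD 46147.51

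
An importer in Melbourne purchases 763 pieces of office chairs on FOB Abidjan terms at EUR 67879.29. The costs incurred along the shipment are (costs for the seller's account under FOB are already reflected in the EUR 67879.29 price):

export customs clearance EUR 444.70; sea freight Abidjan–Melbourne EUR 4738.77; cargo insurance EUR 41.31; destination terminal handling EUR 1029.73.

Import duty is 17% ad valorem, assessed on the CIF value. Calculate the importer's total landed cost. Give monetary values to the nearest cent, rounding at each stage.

FOB: the seller bears costs until goods are on board at the origin port; the buyer bears freight, insurance and all costs thereafter.
Already in the invoice (seller's account under FOB): export clearance — exclude.
CIF value = FOB price + freight + insurance = 67879.29 + 4738.77 + 41.31 = 72659.37
Import duty = 72659.37 × 17% = 12352.09
Buyer bears: freight 4738.77 + insurance 41.31 + destination terminal 1029.73 + duty 12352.09 = 18161.90
Landed cost = invoice 67879.29 + 18161.90 = 86041.19

Total landed cost: EUR 86041.19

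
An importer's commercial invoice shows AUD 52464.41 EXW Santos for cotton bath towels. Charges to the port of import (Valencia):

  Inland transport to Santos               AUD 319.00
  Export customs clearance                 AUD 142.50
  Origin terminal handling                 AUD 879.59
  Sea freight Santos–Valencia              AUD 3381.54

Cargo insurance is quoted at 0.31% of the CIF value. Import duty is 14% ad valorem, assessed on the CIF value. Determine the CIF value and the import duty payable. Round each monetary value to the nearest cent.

Let C be the CIF value. C = EXW price + pre-shipment costs + freight + 0.31% × C
C − 0.31% × C = 52464.41 + 319.00 + 142.50 + 879.59 + 3381.54
0.9969 × C = 57187.04
C = 57187.04 / 0.9969 = 57364.87
Insurance premium = 0.31% × 57364.87 = 177.83
Import duty = 57364.87 × 14% = 8031.08

CIF value: AUD 57364.87; import duty: AUD 8031.08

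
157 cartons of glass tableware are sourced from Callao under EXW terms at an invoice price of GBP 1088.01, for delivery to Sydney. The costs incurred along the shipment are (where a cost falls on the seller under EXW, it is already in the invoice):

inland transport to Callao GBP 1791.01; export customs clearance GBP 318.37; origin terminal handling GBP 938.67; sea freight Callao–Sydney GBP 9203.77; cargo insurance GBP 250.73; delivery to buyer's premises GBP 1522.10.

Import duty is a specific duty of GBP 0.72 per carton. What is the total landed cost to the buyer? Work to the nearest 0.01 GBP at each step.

Total landed cost: GBP 15225.70

EXW: the seller makes goods available at their premises; the buyer bears all onward costs.
CIF value = EXW price + inland to port + export clearance + origin terminal + freight + insurance = 1088.01 + 1791.01 + 318.37 + 938.67 + 9203.77 + 250.73 = 13590.56
Import duty = 157 × 0.72 = 113.04
Buyer bears: inland to port 1791.01 + export clearance 318.37 + origin terminal 938.67 + freight 9203.77 + insurance 250.73 + delivery 1522.10 + duty 113.04 = 14137.69
Landed cost = invoice 1088.01 + 14137.69 = 15225.70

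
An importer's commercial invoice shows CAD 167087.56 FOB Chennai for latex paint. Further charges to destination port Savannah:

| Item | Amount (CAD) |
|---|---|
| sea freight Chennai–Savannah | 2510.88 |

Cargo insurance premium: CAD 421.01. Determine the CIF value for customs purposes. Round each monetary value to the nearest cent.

CIF value: CAD 170019.45

CIF = FOB price + freight + insurance
CIF = 167087.56 + 2510.88 + 421.01 = 170019.45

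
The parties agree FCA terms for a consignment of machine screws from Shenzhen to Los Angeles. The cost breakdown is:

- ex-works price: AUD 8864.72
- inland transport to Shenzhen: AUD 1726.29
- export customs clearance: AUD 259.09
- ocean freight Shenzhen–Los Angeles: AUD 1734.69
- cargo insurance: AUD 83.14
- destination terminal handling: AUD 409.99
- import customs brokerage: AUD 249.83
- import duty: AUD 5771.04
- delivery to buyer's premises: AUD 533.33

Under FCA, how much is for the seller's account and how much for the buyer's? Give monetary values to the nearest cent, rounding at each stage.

Seller: AUD 10850.10; buyer: AUD 8782.02

FCA: the seller delivers export-cleared goods to the carrier; the buyer bears costs from that point.
Seller's account: goods 8864.72 + inland to port 1726.29 + export clearance 259.09 = 10850.10
Buyer's account: freight 1734.69 + insurance 83.14 + destination terminal 409.99 + brokerage 249.83 + duty 5771.04 + delivery 533.33 = 8782.02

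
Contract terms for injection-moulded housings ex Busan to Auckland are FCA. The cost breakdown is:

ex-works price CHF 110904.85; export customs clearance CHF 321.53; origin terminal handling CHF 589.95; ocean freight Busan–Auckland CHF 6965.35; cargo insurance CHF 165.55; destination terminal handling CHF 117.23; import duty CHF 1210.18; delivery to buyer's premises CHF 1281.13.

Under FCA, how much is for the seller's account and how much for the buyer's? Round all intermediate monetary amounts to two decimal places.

Seller: CHF 111226.38; buyer: CHF 10329.39

FCA: the seller delivers export-cleared goods to the carrier; the buyer bears costs from that point.
Seller's account: goods 110904.85 + export clearance 321.53 = 111226.38
Buyer's account: origin terminal 589.95 + freight 6965.35 + insurance 165.55 + destination terminal 117.23 + duty 1210.18 + delivery 1281.13 = 10329.39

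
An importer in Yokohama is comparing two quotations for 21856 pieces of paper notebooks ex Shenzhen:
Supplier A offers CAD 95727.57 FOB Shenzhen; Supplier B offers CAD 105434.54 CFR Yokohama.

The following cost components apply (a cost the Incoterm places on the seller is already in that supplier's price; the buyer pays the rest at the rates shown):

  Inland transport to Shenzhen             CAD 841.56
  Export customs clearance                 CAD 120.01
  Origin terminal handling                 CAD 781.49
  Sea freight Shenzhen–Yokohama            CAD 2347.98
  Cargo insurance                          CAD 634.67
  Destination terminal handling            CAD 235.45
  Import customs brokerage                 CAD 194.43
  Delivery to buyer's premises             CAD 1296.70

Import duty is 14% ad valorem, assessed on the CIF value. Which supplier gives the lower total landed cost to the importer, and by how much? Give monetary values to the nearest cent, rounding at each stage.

Supplier A (FOB):
CIF value = FOB price + freight + insurance = 95727.57 + 2347.98 + 634.67 = 98710.22
Import duty = 98710.22 × 14% = 13819.43
Buyer bears (A): 2347.98 + 634.67 + 235.45 + 194.43 + 1296.70 = 4709.23
Landed cost (A) = invoice 95727.57 + 4709.23 + duty 13819.43 = 114256.23
Supplier B (CFR):
CIF value = CFR price + insurance = 105434.54 + 634.67 = 106069.21
Import duty = 106069.21 × 14% = 14849.69
Buyer bears (B): 634.67 + 235.45 + 194.43 + 1296.70 = 2361.25
Landed cost (B) = invoice 105434.54 + 2361.25 + duty 14849.69 = 122645.48
Difference = |114256.23 − 122645.48| = 8389.25

Supplier A is cheaper by CAD 8389.25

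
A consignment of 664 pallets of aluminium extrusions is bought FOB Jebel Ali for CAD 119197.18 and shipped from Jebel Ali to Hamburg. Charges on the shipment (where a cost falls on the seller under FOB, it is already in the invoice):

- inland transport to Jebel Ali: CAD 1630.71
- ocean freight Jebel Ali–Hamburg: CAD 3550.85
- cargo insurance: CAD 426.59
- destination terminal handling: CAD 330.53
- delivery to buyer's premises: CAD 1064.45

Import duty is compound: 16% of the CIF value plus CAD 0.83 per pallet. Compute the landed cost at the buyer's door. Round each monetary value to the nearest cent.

FOB: the seller bears costs until goods are on board at the origin port; the buyer bears freight, insurance and all costs thereafter.
Already in the invoice (seller's account under FOB): inland to port — exclude.
CIF value = FOB price + freight + insurance = 119197.18 + 3550.85 + 426.59 = 123174.62
Ad valorem component: 123174.62 × 16% = 19707.94
Specific component: 664 × 0.83 = 551.12
Import duty = 19707.94 + 551.12 = 20259.06
Buyer bears: freight 3550.85 + insurance 426.59 + destination terminal 330.53 + delivery 1064.45 + duty 20259.06 = 25631.48
Landed cost = invoice 119197.18 + 25631.48 = 144828.66

Total landed cost: CAD 144828.66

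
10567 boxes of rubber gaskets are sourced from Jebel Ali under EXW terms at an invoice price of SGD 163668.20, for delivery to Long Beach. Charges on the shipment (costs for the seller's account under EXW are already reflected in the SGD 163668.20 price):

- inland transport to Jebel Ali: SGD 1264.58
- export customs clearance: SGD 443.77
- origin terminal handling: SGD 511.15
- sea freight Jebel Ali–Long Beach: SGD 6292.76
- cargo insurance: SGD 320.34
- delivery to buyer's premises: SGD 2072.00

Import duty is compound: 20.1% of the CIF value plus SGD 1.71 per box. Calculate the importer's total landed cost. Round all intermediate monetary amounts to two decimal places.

EXW: the seller makes goods available at their premises; the buyer bears all onward costs.
CIF value = EXW price + inland to port + export clearance + origin terminal + freight + insurance = 163668.20 + 1264.58 + 443.77 + 511.15 + 6292.76 + 320.34 = 172500.80
Ad valorem component: 172500.80 × 20.1% = 34672.66
Specific component: 10567 × 1.71 = 18069.57
Import duty = 34672.66 + 18069.57 = 52742.23
Buyer bears: inland to port 1264.58 + export clearance 443.77 + origin terminal 511.15 + freight 6292.76 + insurance 320.34 + delivery 2072.00 + duty 52742.23 = 63646.83
Landed cost = invoice 163668.20 + 63646.83 = 227315.03

Total landed cost: SGD 227315.03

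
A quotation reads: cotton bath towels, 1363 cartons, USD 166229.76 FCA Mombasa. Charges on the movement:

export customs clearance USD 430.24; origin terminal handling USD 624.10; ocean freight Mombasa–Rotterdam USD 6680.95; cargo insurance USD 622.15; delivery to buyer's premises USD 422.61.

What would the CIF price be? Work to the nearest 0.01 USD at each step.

Not relevant to the conversion: export clearance — on the seller under both FCA and CIF; already in the FCA price and stays in the CIF price. delivery — on the buyer under both terms; not part of either seller's price.
From FCA to CIF, the seller additionally bears: origin terminal, freight, insurance.
CIF price = 166229.76 + 624.10 + 6680.95 + 622.15 = 174156.96

CIF price: USD 174156.96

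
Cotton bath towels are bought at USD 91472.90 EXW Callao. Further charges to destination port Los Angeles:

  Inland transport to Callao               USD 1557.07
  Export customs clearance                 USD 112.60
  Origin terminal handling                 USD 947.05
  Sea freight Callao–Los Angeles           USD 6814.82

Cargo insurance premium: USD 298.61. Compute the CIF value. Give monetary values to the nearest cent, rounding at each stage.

CIF value: USD 101203.05

CIF = EXW price + pre-shipment costs + freight + insurance
CIF = 91472.90 + 1557.07 + 112.60 + 947.05 + 6814.82 + 298.61 = 101203.05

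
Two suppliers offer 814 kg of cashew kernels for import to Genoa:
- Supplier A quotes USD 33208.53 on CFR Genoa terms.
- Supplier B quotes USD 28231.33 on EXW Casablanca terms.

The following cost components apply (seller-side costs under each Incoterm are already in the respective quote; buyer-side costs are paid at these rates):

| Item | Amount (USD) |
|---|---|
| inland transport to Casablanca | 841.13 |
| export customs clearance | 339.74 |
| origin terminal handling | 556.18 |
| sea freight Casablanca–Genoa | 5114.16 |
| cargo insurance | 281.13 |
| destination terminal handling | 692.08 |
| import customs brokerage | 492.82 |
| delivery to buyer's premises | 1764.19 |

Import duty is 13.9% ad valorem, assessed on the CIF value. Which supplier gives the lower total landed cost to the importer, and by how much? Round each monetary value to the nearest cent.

Supplier A is cheaper by USD 2134.50

Supplier A (CFR):
CIF value = CFR price + insurance = 33208.53 + 281.13 = 33489.66
Import duty = 33489.66 × 13.9% = 4655.06
Buyer bears (A): 281.13 + 692.08 + 492.82 + 1764.19 = 3230.22
Landed cost (A) = invoice 33208.53 + 3230.22 + duty 4655.06 = 41093.81
Supplier B (EXW):
CIF value = EXW price + inland to port + export clearance + origin terminal + freight + insurance = 28231.33 + 841.13 + 339.74 + 556.18 + 5114.16 + 281.13 = 35363.67
Import duty = 35363.67 × 13.9% = 4915.55
Buyer bears (B): 841.13 + 339.74 + 556.18 + 5114.16 + 281.13 + 692.08 + 492.82 + 1764.19 = 10081.43
Landed cost (B) = invoice 28231.33 + 10081.43 + duty 4915.55 = 43228.31
Difference = |41093.81 − 43228.31| = 2134.50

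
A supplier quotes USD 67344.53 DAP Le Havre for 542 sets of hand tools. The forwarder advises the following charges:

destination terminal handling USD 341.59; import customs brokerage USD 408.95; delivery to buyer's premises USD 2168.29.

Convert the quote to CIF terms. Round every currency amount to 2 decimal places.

Not relevant to the conversion: brokerage — on the buyer under both terms; not part of either seller's price.
From DAP to CIF, the seller no longer bears: destination terminal, delivery.
CIF price = 67344.53 − 341.59 − 2168.29 = 64834.65

CIF price: USD 64834.65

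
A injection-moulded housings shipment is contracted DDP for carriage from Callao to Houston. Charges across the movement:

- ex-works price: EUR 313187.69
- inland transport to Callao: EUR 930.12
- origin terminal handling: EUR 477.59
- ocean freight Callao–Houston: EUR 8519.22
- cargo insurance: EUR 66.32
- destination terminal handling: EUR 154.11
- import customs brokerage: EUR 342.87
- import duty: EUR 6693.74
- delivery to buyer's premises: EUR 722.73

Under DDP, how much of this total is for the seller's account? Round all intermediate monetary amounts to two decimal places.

DDP: the seller bears all costs including import duty.
Seller's account: goods 313187.69 + inland to port 930.12 + origin terminal 477.59 + freight 8519.22 + insurance 66.32 + destination terminal 154.11 + brokerage 342.87 + duty 6693.74 + delivery 722.73 = 331094.39
Buyer's account: 0.00

Seller's account: EUR 331094.39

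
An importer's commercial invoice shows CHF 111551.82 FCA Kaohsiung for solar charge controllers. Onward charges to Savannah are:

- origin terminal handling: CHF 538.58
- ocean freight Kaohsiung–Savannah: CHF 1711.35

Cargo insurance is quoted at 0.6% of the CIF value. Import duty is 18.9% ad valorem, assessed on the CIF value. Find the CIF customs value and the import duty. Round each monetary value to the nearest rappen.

Let C be the CIF value. C = FCA price + pre-shipment costs + freight + 0.6% × C
C − 0.6% × C = 111551.82 + 538.58 + 1711.35
0.994 × C = 113801.75
C = 113801.75 / 0.994 = 114488.68
Insurance premium = 0.6% × 114488.68 = 686.93
Import duty = 114488.68 × 18.9% = 21638.36

CIF value: CHF 114488.68; import duty: CHF 21638.36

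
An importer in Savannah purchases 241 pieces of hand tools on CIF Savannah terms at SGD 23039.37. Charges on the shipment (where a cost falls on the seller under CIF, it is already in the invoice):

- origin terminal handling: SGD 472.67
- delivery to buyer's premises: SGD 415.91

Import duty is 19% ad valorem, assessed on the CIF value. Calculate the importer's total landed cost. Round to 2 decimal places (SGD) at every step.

CIF: the seller pays costs through ocean freight and marine insurance to the destination port.
Already in the invoice (seller's account under CIF): origin terminal — exclude.
The CIF price already equals the CIF value: 23039.37
Import duty = 23039.37 × 19% = 4377.48
Buyer bears: delivery 415.91 + duty 4377.48 = 4793.39
Landed cost = invoice 23039.37 + 4793.39 = 27832.76

Total landed cost: SGD 27832.76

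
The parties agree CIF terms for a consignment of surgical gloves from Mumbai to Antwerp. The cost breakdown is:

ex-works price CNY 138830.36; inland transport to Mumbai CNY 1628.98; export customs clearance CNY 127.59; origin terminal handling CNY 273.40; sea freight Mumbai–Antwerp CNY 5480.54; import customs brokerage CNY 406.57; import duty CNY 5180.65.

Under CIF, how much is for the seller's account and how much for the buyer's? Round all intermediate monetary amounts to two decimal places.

Seller: CNY 146340.87; buyer: CNY 5587.22

CIF: the seller pays costs through ocean freight and marine insurance to the destination port.
Seller's account: goods 138830.36 + inland to port 1628.98 + export clearance 127.59 + origin terminal 273.40 + freight 5480.54 = 146340.87
Buyer's account: brokerage 406.57 + duty 5180.65 = 5587.22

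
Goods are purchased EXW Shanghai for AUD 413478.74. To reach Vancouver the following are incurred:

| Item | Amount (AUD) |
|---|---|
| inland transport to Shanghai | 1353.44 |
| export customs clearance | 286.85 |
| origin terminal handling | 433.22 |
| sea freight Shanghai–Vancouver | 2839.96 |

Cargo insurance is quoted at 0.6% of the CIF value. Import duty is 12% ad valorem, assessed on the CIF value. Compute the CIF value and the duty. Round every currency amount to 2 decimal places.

CIF value: AUD 420917.72; import duty: AUD 50510.13

Let C be the CIF value. C = EXW price + pre-shipment costs + freight + 0.6% × C
C − 0.6% × C = 413478.74 + 1353.44 + 286.85 + 433.22 + 2839.96
0.994 × C = 418392.21
C = 418392.21 / 0.994 = 420917.72
Insurance premium = 0.6% × 420917.72 = 2525.51
Import duty = 420917.72 × 12% = 50510.13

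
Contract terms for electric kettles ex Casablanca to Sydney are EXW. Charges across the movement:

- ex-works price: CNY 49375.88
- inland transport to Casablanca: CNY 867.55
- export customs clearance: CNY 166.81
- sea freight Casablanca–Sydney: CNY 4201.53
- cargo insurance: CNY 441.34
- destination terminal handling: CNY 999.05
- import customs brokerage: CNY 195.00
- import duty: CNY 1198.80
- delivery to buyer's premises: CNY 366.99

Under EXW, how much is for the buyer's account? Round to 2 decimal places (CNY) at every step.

Buyer's account: CNY 8437.07

EXW: the seller makes goods available at their premises; the buyer bears all onward costs.
Seller's account: goods 49375.88 = 49375.88
Buyer's account: inland to port 867.55 + export clearance 166.81 + freight 4201.53 + insurance 441.34 + destination terminal 999.05 + brokerage 195.00 + duty 1198.80 + delivery 366.99 = 8437.07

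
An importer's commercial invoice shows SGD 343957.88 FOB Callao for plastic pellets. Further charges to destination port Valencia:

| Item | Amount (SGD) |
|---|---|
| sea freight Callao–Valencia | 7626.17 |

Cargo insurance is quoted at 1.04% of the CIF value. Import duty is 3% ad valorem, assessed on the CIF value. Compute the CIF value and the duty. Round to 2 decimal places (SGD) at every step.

CIF value: SGD 355278.95; import duty: SGD 10658.37

Let C be the CIF value. C = FOB price + freight + 1.04% × C
C − 1.04% × C = 343957.88 + 7626.17
0.9896 × C = 351584.05
C = 351584.05 / 0.9896 = 355278.95
Insurance premium = 1.04% × 355278.95 = 3694.90
Import duty = 355278.95 × 3% = 10658.37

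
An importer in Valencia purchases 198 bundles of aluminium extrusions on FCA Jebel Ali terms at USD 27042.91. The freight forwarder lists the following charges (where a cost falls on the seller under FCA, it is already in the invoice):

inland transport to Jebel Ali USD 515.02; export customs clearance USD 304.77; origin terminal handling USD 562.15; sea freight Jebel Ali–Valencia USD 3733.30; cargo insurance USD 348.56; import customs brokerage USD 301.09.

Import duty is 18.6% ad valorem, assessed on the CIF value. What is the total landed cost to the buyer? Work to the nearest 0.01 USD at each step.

FCA: the seller delivers export-cleared goods to the carrier; the buyer bears costs from that point.
Already in the invoice (seller's account under FCA): inland to port, export clearance — exclude.
CIF value = FCA price + origin terminal + freight + insurance = 27042.91 + 562.15 + 3733.30 + 348.56 = 31686.92
Import duty = 31686.92 × 18.6% = 5893.77
Buyer bears: origin terminal 562.15 + freight 3733.30 + insurance 348.56 + brokerage 301.09 + duty 5893.77 = 10838.87
Landed cost = invoice 27042.91 + 10838.87 = 37881.78

Total landed cost: USD 37881.78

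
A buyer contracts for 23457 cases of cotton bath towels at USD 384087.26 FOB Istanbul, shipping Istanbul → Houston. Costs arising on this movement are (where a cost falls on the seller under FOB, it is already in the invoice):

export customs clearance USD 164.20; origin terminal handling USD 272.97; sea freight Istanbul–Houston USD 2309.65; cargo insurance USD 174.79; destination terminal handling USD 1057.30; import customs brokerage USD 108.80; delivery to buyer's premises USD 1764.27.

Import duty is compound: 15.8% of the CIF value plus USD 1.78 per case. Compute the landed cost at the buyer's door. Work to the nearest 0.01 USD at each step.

Total landed cost: USD 492333.86

FOB: the seller bears costs until goods are on board at the origin port; the buyer bears freight, insurance and all costs thereafter.
Already in the invoice (seller's account under FOB): export clearance, origin terminal — exclude.
CIF value = FOB price + freight + insurance = 384087.26 + 2309.65 + 174.79 = 386571.70
Ad valorem component: 386571.70 × 15.8% = 61078.33
Specific component: 23457 × 1.78 = 41753.46
Import duty = 61078.33 + 41753.46 = 102831.79
Buyer bears: freight 2309.65 + insurance 174.79 + destination terminal 1057.30 + brokerage 108.80 + delivery 1764.27 + duty 102831.79 = 108246.60
Landed cost = invoice 384087.26 + 108246.60 = 492333.86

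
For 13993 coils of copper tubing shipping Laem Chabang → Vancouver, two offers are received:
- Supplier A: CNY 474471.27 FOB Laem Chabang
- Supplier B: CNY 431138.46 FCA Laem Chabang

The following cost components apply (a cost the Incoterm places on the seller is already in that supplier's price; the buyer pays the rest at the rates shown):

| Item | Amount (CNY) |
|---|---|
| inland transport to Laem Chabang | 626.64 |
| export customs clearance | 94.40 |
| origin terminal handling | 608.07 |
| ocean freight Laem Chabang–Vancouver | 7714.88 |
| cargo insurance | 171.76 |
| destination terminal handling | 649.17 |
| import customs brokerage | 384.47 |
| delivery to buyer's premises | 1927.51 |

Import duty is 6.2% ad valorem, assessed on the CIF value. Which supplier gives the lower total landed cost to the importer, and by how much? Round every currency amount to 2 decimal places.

Supplier B is cheaper by CNY 45373.67

Supplier A (FOB):
CIF value = FOB price + freight + insurance = 474471.27 + 7714.88 + 171.76 = 482357.91
Import duty = 482357.91 × 6.2% = 29906.19
Buyer bears (A): 7714.88 + 171.76 + 649.17 + 384.47 + 1927.51 = 10847.79
Landed cost (A) = invoice 474471.27 + 10847.79 + duty 29906.19 = 515225.25
Supplier B (FCA):
CIF value = FCA price + origin terminal + freight + insurance = 431138.46 + 608.07 + 7714.88 + 171.76 = 439633.17
Import duty = 439633.17 × 6.2% = 27257.26
Buyer bears (B): 608.07 + 7714.88 + 171.76 + 649.17 + 384.47 + 1927.51 = 11455.86
Landed cost (B) = invoice 431138.46 + 11455.86 + duty 27257.26 = 469851.58
Difference = |515225.25 − 469851.58| = 45373.67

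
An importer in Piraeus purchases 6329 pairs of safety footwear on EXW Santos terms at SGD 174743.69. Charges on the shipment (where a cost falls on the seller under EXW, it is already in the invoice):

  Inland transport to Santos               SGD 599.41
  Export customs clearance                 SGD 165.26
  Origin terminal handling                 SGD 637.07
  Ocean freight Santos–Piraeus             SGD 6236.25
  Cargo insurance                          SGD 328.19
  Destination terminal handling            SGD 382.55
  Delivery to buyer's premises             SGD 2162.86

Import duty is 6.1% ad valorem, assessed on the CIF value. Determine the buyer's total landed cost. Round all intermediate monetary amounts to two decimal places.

EXW: the seller makes goods available at their premises; the buyer bears all onward costs.
CIF value = EXW price + inland to port + export clearance + origin terminal + freight + insurance = 174743.69 + 599.41 + 165.26 + 637.07 + 6236.25 + 328.19 = 182709.87
Import duty = 182709.87 × 6.1% = 11145.30
Buyer bears: inland to port 599.41 + export clearance 165.26 + origin terminal 637.07 + freight 6236.25 + insurance 328.19 + destination terminal 382.55 + delivery 2162.86 + duty 11145.30 = 21656.89
Landed cost = invoice 174743.69 + 21656.89 = 196400.58

Total landed cost: SGD 196400.58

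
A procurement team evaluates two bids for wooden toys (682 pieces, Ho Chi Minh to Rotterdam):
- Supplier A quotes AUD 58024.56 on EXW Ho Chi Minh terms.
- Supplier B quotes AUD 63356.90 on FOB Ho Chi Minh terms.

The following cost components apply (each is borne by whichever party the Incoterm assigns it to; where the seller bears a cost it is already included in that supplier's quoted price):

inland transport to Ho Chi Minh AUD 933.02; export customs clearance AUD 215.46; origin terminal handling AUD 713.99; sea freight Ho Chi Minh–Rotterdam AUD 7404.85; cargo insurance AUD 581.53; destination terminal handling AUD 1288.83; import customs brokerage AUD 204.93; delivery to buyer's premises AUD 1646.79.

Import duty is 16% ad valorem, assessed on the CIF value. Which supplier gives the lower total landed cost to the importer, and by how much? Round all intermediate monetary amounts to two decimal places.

Supplier A is cheaper by AUD 4025.04

Supplier A (EXW):
CIF value = EXW price + inland to port + export clearance + origin terminal + freight + insurance = 58024.56 + 933.02 + 215.46 + 713.99 + 7404.85 + 581.53 = 67873.41
Import duty = 67873.41 × 16% = 10859.75
Buyer bears (A): 933.02 + 215.46 + 713.99 + 7404.85 + 581.53 + 1288.83 + 204.93 + 1646.79 = 12989.40
Landed cost (A) = invoice 58024.56 + 12989.40 + duty 10859.75 = 81873.71
Supplier B (FOB):
CIF value = FOB price + freight + insurance = 63356.90 + 7404.85 + 581.53 = 71343.28
Import duty = 71343.28 × 16% = 11414.92
Buyer bears (B): 7404.85 + 581.53 + 1288.83 + 204.93 + 1646.79 = 11126.93
Landed cost (B) = invoice 63356.90 + 11126.93 + duty 11414.92 = 85898.75
Difference = |81873.71 − 85898.75| = 4025.04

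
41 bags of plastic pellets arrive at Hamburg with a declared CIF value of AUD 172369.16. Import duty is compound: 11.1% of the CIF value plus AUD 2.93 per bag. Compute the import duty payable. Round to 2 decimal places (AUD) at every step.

Import duty: AUD 19253.11

Ad valorem component: 172369.16 × 11.1% = 19132.98
Specific component: 41 × 2.93 = 120.13
Import duty = 19132.98 + 120.13 = 19253.11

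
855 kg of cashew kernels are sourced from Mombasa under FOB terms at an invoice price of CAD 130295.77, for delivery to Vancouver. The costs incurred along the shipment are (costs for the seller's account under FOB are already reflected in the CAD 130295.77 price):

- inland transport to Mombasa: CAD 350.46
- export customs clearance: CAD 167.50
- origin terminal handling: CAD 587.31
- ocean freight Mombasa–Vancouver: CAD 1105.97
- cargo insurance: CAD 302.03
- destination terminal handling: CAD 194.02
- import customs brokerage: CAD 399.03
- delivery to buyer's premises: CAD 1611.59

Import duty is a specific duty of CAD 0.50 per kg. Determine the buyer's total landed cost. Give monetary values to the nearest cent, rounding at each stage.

Total landed cost: CAD 134335.91

FOB: the seller bears costs until goods are on board at the origin port; the buyer bears freight, insurance and all costs thereafter.
Already in the invoice (seller's account under FOB): inland to port, export clearance, origin terminal — exclude.
CIF value = FOB price + freight + insurance = 130295.77 + 1105.97 + 302.03 = 131703.77
Import duty = 855 × 0.50 = 427.50
Buyer bears: freight 1105.97 + insurance 302.03 + destination terminal 194.02 + brokerage 399.03 + delivery 1611.59 + duty 427.50 = 4040.14
Landed cost = invoice 130295.77 + 4040.14 = 134335.91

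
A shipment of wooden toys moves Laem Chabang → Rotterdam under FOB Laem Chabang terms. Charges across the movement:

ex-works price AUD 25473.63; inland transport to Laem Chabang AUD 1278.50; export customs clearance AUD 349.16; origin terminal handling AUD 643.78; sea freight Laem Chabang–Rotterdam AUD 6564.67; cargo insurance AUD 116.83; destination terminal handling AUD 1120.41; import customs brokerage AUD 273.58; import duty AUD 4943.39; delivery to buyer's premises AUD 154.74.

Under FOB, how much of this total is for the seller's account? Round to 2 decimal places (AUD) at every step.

FOB: the seller bears costs until goods are on board at the origin port; the buyer bears freight, insurance and all costs thereafter.
Seller's account: goods 25473.63 + inland to port 1278.50 + export clearance 349.16 + origin terminal 643.78 = 27745.07
Buyer's account: freight 6564.67 + insurance 116.83 + destination terminal 1120.41 + brokerage 273.58 + duty 4943.39 + delivery 154.74 = 13173.62

Seller's account: AUD 27745.07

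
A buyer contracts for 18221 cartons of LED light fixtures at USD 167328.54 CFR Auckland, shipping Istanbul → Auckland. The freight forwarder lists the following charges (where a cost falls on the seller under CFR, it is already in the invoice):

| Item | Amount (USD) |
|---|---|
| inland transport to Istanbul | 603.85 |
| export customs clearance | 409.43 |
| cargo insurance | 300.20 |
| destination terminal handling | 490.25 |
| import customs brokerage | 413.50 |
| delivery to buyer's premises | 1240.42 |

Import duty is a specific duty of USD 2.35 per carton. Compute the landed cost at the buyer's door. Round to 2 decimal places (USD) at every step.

Total landed cost: USD 212592.26

CFR: the seller pays costs through ocean freight to the destination port, but not insurance.
Already in the invoice (seller's account under CFR): inland to port, export clearance — exclude.
CIF value = CFR price + insurance = 167328.54 + 300.20 = 167628.74
Import duty = 18221 × 2.35 = 42819.35
Buyer bears: insurance 300.20 + destination terminal 490.25 + brokerage 413.50 + delivery 1240.42 + duty 42819.35 = 45263.72
Landed cost = invoice 167328.54 + 45263.72 = 212592.26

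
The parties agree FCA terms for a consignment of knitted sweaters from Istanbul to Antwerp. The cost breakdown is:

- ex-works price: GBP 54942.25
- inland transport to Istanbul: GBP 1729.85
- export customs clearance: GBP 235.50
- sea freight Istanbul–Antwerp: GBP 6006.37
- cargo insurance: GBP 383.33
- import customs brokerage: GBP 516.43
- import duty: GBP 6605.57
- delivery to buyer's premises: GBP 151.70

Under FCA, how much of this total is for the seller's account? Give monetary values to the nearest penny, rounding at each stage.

FCA: the seller delivers export-cleared goods to the carrier; the buyer bears costs from that point.
Seller's account: goods 54942.25 + inland to port 1729.85 + export clearance 235.50 = 56907.60
Buyer's account: freight 6006.37 + insurance 383.33 + brokerage 516.43 + duty 6605.57 + delivery 151.70 = 13663.40

Seller's account: GBP 56907.60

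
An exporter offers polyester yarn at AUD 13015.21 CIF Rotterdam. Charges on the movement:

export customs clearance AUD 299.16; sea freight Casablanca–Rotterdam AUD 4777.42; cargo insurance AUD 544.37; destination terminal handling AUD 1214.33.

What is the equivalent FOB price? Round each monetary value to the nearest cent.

Not relevant to the conversion: export clearance — on the seller under both CIF and FOB; already in the CIF price and stays in the FOB price. destination terminal — on the buyer under both terms; not part of either seller's price.
From CIF to FOB, the seller no longer bears: freight, insurance.
FOB price = 13015.21 − 4777.42 − 544.37 = 7693.42

FOB price: AUD 7693.42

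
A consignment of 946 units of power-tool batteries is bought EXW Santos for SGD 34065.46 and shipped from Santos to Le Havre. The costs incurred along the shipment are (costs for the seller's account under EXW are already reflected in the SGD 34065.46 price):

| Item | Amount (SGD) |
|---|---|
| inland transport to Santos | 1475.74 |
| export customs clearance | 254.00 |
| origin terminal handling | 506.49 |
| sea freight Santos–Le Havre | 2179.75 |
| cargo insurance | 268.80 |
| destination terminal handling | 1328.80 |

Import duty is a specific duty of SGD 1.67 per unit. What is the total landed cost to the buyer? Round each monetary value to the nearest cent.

Total landed cost: SGD 41658.86

EXW: the seller makes goods available at their premises; the buyer bears all onward costs.
CIF value = EXW price + inland to port + export clearance + origin terminal + freight + insurance = 34065.46 + 1475.74 + 254.00 + 506.49 + 2179.75 + 268.80 = 38750.24
Import duty = 946 × 1.67 = 1579.82
Buyer bears: inland to port 1475.74 + export clearance 254.00 + origin terminal 506.49 + freight 2179.75 + insurance 268.80 + destination terminal 1328.80 + duty 1579.82 = 7593.40
Landed cost = invoice 34065.46 + 7593.40 = 41658.86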